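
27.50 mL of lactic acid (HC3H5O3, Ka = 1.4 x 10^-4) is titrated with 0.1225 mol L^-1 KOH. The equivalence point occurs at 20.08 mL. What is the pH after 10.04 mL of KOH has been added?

10.04 mL is exactly half the equivalence volume (20.08/2), i.e. the half-equivalence point.
There, n(HA) = n(A^-), so pH = pKa = -log(1.4 x 10^-4) = 3.85.

3.85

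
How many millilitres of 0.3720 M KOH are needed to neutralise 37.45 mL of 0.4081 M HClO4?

41.1 mL

n(HClO4) = 0.4081 mol/L x 0.03745 L = 0.01528 mol.
At equivalence n(KOH) = n(HClO4) = 0.01528 mol.
V(KOH) = 0.01528 / 0.3720 = 0.04108 L = 41.1 mL.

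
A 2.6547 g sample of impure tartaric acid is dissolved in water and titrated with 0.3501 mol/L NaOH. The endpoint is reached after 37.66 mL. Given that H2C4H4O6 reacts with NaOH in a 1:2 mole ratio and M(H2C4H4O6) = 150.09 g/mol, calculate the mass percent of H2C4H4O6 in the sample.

37.3%

n(NaOH) = 0.3501 x 0.03766 = 0.01318 mol.
n(H2C4H4O6) = 0.01318 / 2 = 0.006592 mol.
mass of H2C4H4O6 = 0.006592 x 150.09 = 0.9895 g.
% purity = 0.9895 / 2.6547 x 100 = 37.3%.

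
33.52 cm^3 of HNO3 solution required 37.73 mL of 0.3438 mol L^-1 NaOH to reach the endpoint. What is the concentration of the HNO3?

0.387 M

n(NaOH) delivered = 0.3438 x 0.03773 = 0.01297 mol.
For a 1:1 reaction, n(HNO3) = 0.01297 mol.
[HNO3] = 0.01297 mol / 0.03352 L = 0.387 M.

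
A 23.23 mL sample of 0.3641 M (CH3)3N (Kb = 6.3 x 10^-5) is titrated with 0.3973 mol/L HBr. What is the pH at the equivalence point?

n((CH3)3N) = 0.3641 x 0.02323 = 0.008458 mol; V(HBr) at equivalence = 0.008458/0.3973 = 0.02129 L.
At equivalence the base is fully converted to (CH3)3NH+; total volume = 0.04452 L, so [(CH3)3NH+] = 0.008458/0.04452 = 0.1900 M.
Ka((CH3)3NH+) = Kw/Kb = 1.0e-14 / 6.3 x 10^-5 = 1.59e-10.
[H^+] = sqrt(Ka x [(CH3)3NH+]) = sqrt(1.59e-10 x 0.1900) = 5.49e-6 M.
pH = -log(5.49e-6) = 5.26.

5.26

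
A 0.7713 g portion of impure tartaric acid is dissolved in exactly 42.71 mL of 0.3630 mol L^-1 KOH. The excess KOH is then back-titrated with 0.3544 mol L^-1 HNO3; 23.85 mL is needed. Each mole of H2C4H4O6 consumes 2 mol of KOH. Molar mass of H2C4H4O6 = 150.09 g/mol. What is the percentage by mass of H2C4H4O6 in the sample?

Total n(KOH) added = 0.3630 x 0.04271 = 0.01550 mol.
n(HNO3) used = 0.3544 x 0.02385 = 0.008452 mol, which equals the excess n(KOH).
So n(KOH) consumed by the sample = 0.01550 - 0.008452 = 0.007051 mol.
n(H2C4H4O6) = 0.007051 / 2 = 0.003526 mol.
mass H2C4H4O6 = 0.003526 x 150.09 = 0.5292 g, so %H2C4H4O6 = 0.5292/0.7713 x 100 = 68.6%.

68.6%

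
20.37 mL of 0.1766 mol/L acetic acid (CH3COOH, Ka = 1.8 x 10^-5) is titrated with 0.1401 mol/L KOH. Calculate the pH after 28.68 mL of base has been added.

11.93

n(acid) = 0.1766 x 0.02037 = 0.003597 mol; n(KOH) added = 0.1401 x 0.02868 = 0.004018 mol.
Base is in excess by 0.004018 - 0.003597 = 0.0004207 mol in a total volume of 0.04905 L.
[OH^-] = 0.0004207/0.04905 = 0.008577 M, so pOH = 2.07 and pH = 14.00 - 2.07 = 11.93.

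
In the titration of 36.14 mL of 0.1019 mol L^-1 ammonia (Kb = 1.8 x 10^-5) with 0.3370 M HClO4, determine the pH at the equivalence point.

5.18

n(NH3) = 0.1019 x 0.03614 = 0.003683 mol; V(HClO4) at equivalence = 0.003683/0.3370 = 0.01093 L.
At equivalence the base is fully converted to NH4+; total volume = 0.04707 L, so [NH4+] = 0.003683/0.04707 = 0.07824 M.
Ka(NH4+) = Kw/Kb = 1.0e-14 / 1.8 x 10^-5 = 5.56e-10.
[H^+] = sqrt(Ka x [NH4+]) = sqrt(5.56e-10 x 0.07824) = 6.59e-6 M.
pH = -log(6.59e-6) = 5.18.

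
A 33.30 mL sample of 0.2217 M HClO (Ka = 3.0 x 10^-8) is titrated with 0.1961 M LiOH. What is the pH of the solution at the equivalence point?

10.27

n(HClO) = 0.2217 x 0.03330 = 0.007383 mol; V(LiOH) at equivalence = 0.007383/0.1961 = 0.03765 L.
At equivalence all the acid is converted to ClO-; total volume = 0.03330 + 0.03765 = 0.07095 L, so [ClO-] = 0.007383/0.07095 = 0.1041 M.
Kb = Kw/Ka = 1.0e-14 / 3.0 x 10^-8 = 3.33e-7.
[OH^-] = sqrt(Kb x [ClO-]) = sqrt(3.33e-7 x 0.1041) = 0.000186 M.
pOH = 3.73, so pH = 14.00 - 3.73 = 10.27.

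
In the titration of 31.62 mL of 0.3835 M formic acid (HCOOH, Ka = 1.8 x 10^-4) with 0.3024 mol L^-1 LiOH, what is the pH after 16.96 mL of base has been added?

3.61

Initial n(HCOOH) = 0.3835 x 0.03162 = 0.01213 mol.
n(LiOH) added = 0.3024 x 0.01696 = 0.005129 mol, converting that many moles of HCOOH to HCOO-.
Remaining n(HCOOH) = 0.006998 mol; n(HCOO-) = 0.005129 mol.
By Henderson-Hasselbalch, pH = pKa + log([A^-]/[HA]) = 3.74 + log(0.005129/0.006998) = 3.74 + (-0.13) = 3.61.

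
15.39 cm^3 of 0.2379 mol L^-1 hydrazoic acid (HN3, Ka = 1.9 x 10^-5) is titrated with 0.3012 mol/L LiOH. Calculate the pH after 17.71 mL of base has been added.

n(acid) = 0.2379 x 0.01539 = 0.003661 mol; n(LiOH) added = 0.3012 x 0.01771 = 0.005334 mol.
Base is in excess by 0.005334 - 0.003661 = 0.001673 mol in a total volume of 0.03310 L.
[OH^-] = 0.001673/0.03310 = 0.05054 M, so pOH = 1.30 and pH = 14.00 - 1.30 = 12.70.

12.70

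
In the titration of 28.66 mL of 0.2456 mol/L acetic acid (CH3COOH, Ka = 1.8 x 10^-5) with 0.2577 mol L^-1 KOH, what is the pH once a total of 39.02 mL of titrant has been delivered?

n(acid) = 0.2456 x 0.02866 = 0.007039 mol; n(KOH) added = 0.2577 x 0.03902 = 0.01006 mol.
Base is in excess by 0.01006 - 0.007039 = 0.003017 mol in a total volume of 0.06768 L.
[OH^-] = 0.003017/0.06768 = 0.04457 M, so pOH = 1.35 and pH = 14.00 - 1.35 = 12.65.

12.65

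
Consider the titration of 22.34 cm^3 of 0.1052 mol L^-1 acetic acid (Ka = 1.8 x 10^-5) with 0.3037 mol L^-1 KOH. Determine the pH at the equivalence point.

n(CH3COOH) = 0.1052 x 0.02234 = 0.002350 mol; V(KOH) at equivalence = 0.002350/0.3037 = 0.007738 L.
At equivalence all the acid is converted to CH3COO-; total volume = 0.02234 + 0.007738 = 0.03008 L, so [CH3COO-] = 0.002350/0.03008 = 0.07813 M.
Kb = Kw/Ka = 1.0e-14 / 1.8 x 10^-5 = 5.56e-10.
[OH^-] = sqrt(Kb x [CH3COO-]) = sqrt(5.56e-10 x 0.07813) = 6.59e-6 M.
pOH = 5.18, so pH = 14.00 - 5.18 = 8.82.

8.82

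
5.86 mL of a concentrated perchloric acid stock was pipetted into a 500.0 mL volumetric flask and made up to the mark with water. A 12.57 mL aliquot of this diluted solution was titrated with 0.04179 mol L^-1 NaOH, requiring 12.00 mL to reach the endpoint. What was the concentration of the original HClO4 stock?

3.40 M

n(NaOH) = 0.04179 x 0.01200 = 0.0005015 mol.
n(HClO4) in the aliquot = 0.0005015 mol.
[diluted HClO4] = 0.0005015 / 0.01257 = 0.03989 M.
Dilution factor = 500.0/5.860 = 85.32, so [stock] = 0.03989 x 85.32 = 3.40 M.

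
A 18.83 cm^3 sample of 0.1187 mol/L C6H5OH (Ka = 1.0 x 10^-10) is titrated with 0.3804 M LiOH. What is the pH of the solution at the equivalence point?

11.48

n(C6H5OH) = 0.1187 x 0.01883 = 0.002235 mol; V(LiOH) at equivalence = 0.002235/0.3804 = 0.005876 L.
At equivalence all the acid is converted to C6H5O-; total volume = 0.01883 + 0.005876 = 0.02471 L, so [C6H5O-] = 0.002235/0.02471 = 0.09047 M.
Kb = Kw/Ka = 1.0e-14 / 1.0 x 10^-10 = 0.000100.
[OH^-] = sqrt(Kb x [C6H5O-]) = sqrt(0.000100 x 0.09047) = 0.00301 M.
pOH = 2.52, so pH = 14.00 - 2.52 = 11.48.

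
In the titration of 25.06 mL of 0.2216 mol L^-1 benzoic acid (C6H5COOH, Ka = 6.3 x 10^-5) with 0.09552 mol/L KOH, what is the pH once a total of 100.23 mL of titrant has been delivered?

n(acid) = 0.2216 x 0.02506 = 0.005553 mol; n(KOH) added = 0.09552 x 0.1002 = 0.009574 mol.
Base is in excess by 0.009574 - 0.005553 = 0.004021 mol in a total volume of 0.1253 L.
[OH^-] = 0.004021/0.1253 = 0.03209 M, so pOH = 1.49 and pH = 14.00 - 1.49 = 12.51.

12.51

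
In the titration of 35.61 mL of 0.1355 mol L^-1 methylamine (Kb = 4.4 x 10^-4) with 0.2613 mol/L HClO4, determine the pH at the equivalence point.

5.85

n(CH3NH2) = 0.1355 x 0.03561 = 0.004825 mol; V(HClO4) at equivalence = 0.004825/0.2613 = 0.01847 L.
At equivalence the base is fully converted to CH3NH3+; total volume = 0.05408 L, so [CH3NH3+] = 0.004825/0.05408 = 0.08923 M.
Ka(CH3NH3+) = Kw/Kb = 1.0e-14 / 4.4 x 10^-4 = 2.27e-11.
[H^+] = sqrt(Ka x [CH3NH3+]) = sqrt(2.27e-11 x 0.08923) = 1.42e-6 M.
pH = -log(1.42e-6) = 5.85.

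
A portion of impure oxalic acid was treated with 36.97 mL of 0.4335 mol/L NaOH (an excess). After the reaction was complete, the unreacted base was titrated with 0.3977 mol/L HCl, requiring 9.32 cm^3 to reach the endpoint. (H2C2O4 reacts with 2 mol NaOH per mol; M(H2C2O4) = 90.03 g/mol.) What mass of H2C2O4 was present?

0.555 g

Total n(NaOH) added = 0.4335 x 0.03697 = 0.01603 mol.
n(HCl) used = 0.3977 x 0.009320 = 0.003707 mol, which equals the excess n(NaOH).
So n(NaOH) consumed by the sample = 0.01603 - 0.003707 = 0.01232 mol.
n(H2C2O4) = 0.01232 / 2 = 0.006160 mol.
mass = 0.006160 mol x 90.03 g/mol = 0.555 g.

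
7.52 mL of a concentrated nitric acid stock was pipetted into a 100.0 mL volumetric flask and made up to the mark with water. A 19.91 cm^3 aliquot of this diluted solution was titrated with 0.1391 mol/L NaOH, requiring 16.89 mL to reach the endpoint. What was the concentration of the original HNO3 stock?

n(NaOH) = 0.1391 x 0.01689 = 0.002349 mol.
n(HNO3) in the aliquot = 0.002349 mol.
[diluted HNO3] = 0.002349 / 0.01991 = 0.1180 M.
Dilution factor = 100.0/7.520 = 13.30, so [stock] = 0.1180 x 13.30 = 1.57 M.

1.57 M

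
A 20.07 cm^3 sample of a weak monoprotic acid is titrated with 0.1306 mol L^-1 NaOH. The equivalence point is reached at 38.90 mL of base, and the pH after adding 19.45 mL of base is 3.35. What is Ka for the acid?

4.5 x 10^-4

19.45 mL is half of the equivalence volume, so this is the half-equivalence point where [HA] = [A^-].
At half-equivalence pH = pKa, so pKa = 3.35.
Ka = 10^(-3.35) = 4.5 x 10^-4.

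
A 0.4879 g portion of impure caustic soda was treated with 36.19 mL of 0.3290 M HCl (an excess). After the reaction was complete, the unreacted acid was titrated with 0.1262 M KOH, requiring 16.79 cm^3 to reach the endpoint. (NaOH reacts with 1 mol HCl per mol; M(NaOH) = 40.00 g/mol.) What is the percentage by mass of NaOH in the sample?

80.2%

Total n(HCl) added = 0.3290 x 0.03619 = 0.01191 mol.
n(KOH) used = 0.1262 x 0.01679 = 0.002119 mol, which equals the excess n(HCl).
So n(HCl) consumed by the sample = 0.01191 - 0.002119 = 0.009788 mol.
n(NaOH) = 0.009788 / 1 = 0.009788 mol.
mass NaOH = 0.009788 x 40.00 = 0.3915 g, so %NaOH = 0.3915/0.4879 x 100 = 80.2%.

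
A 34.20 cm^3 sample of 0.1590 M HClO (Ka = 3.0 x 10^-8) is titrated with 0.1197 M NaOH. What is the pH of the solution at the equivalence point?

n(HClO) = 0.1590 x 0.03420 = 0.005438 mol; V(NaOH) at equivalence = 0.005438/0.1197 = 0.04543 L.
At equivalence all the acid is converted to ClO-; total volume = 0.03420 + 0.04543 = 0.07963 L, so [ClO-] = 0.005438/0.07963 = 0.06829 M.
Kb = Kw/Ka = 1.0e-14 / 3.0 x 10^-8 = 3.33e-7.
[OH^-] = sqrt(Kb x [ClO-]) = sqrt(3.33e-7 x 0.06829) = 0.000151 M.
pOH = 3.82, so pH = 14.00 - 3.82 = 10.18.

10.18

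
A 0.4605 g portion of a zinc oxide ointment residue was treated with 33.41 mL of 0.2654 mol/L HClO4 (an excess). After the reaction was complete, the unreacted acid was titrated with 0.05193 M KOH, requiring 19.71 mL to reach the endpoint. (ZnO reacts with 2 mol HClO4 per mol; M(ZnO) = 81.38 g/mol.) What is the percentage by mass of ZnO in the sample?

69.3%

Total n(HClO4) added = 0.2654 x 0.03341 = 0.008867 mol.
n(KOH) used = 0.05193 x 0.01971 = 0.001024 mol, which equals the excess n(HClO4).
So n(HClO4) consumed by the sample = 0.008867 - 0.001024 = 0.007843 mol.
n(ZnO) = 0.007843 / 2 = 0.003922 mol.
mass ZnO = 0.003922 x 81.38 = 0.3192 g, so %ZnO = 0.3192/0.4605 x 100 = 69.3%.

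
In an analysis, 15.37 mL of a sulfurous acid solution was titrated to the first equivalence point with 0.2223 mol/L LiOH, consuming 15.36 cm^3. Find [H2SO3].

0.222 M

n(LiOH) = 0.2223 x 0.01536 = 0.003415 mol.
At the first equivalence point, 1 mol OH^- react per mol H2SO3, so n(H2SO3) = 0.003415 / 1 = 0.003415 mol.
[H2SO3] = 0.003415 / 0.01537 L = 0.222 M.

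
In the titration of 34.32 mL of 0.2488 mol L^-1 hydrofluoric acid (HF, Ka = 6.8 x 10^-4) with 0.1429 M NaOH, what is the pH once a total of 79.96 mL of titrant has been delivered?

12.40

n(acid) = 0.2488 x 0.03432 = 0.008539 mol; n(NaOH) added = 0.1429 x 0.07996 = 0.01143 mol.
Base is in excess by 0.01143 - 0.008539 = 0.002887 mol in a total volume of 0.1143 L.
[OH^-] = 0.002887/0.1143 = 0.02527 M, so pOH = 1.60 and pH = 14.00 - 1.60 = 12.40.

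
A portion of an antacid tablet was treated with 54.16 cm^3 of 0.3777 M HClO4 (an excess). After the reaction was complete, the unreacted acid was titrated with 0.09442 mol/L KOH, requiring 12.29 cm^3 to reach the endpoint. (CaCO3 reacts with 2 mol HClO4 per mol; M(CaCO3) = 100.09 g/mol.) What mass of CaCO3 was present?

Total n(HClO4) added = 0.3777 x 0.05416 = 0.02046 mol.
n(KOH) used = 0.09442 x 0.01229 = 0.001160 mol, which equals the excess n(HClO4).
So n(HClO4) consumed by the sample = 0.02046 - 0.001160 = 0.01930 mol.
n(CaCO3) = 0.01930 / 2 = 0.009648 mol.
mass = 0.009648 mol x 100.09 g/mol = 0.966 g.

0.966 g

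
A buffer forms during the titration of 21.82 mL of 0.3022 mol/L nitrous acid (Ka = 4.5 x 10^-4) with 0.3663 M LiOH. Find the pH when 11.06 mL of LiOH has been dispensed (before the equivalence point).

Initial n(HNO2) = 0.3022 x 0.02182 = 0.006594 mol.
n(LiOH) added = 0.3663 x 0.01106 = 0.004051 mol, converting that many moles of HNO2 to NO2-.
Remaining n(HNO2) = 0.002543 mol; n(NO2-) = 0.004051 mol.
By Henderson-Hasselbalch, pH = pKa + log([A^-]/[HA]) = 3.35 + log(0.004051/0.002543) = 3.35 + (+0.20) = 3.55.

3.55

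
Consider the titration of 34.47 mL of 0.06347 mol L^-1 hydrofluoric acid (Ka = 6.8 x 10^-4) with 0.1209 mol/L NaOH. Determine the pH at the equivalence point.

n(HF) = 0.06347 x 0.03447 = 0.002188 mol; V(NaOH) at equivalence = 0.002188/0.1209 = 0.01810 L.
At equivalence all the acid is converted to F-; total volume = 0.03447 + 0.01810 = 0.05257 L, so [F-] = 0.002188/0.05257 = 0.04162 M.
Kb = Kw/Ka = 1.0e-14 / 6.8 x 10^-4 = 1.47e-11.
[OH^-] = sqrt(Kb x [F-]) = sqrt(1.47e-11 x 0.04162) = 7.82e-7 M.
pOH = 6.11, so pH = 14.00 - 6.11 = 7.89.

7.89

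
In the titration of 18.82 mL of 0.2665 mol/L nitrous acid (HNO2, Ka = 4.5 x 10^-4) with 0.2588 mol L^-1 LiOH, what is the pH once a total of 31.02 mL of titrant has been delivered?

12.78

n(acid) = 0.2665 x 0.01882 = 0.005016 mol; n(LiOH) added = 0.2588 x 0.03102 = 0.008028 mol.
Base is in excess by 0.008028 - 0.005016 = 0.003012 mol in a total volume of 0.04984 L.
[OH^-] = 0.003012/0.04984 = 0.06044 M, so pOH = 1.22 and pH = 14.00 - 1.22 = 12.78.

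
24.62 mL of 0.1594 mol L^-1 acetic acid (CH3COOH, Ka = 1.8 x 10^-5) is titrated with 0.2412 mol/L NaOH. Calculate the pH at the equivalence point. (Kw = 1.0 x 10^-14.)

8.86

n(CH3COOH) = 0.1594 x 0.02462 = 0.003924 mol; V(NaOH) at equivalence = 0.003924/0.2412 = 0.01627 L.
At equivalence all the acid is converted to CH3COO-; total volume = 0.02462 + 0.01627 = 0.04089 L, so [CH3COO-] = 0.003924/0.04089 = 0.09597 M.
Kb = Kw/Ka = 1.0e-14 / 1.8 x 10^-5 = 5.56e-10.
[OH^-] = sqrt(Kb x [CH3COO-]) = sqrt(5.56e-10 x 0.09597) = 7.30e-6 M.
pOH = 5.14, so pH = 14.00 - 5.14 = 8.86.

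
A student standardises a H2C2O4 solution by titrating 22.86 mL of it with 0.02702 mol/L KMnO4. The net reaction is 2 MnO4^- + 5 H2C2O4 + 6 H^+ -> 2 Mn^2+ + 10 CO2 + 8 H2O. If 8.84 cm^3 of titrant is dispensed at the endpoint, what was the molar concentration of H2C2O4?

n(KMnO4) = 0.02702 x 0.008840 = 0.0002389 mol.
From the balanced equation, 2 mol KMnO4 reacts with 5 mol H2C2O4, so n(H2C2O4) = 0.0002389 x 5/2 = 0.0005971 mol.
[H2C2O4] = 0.0005971 / 0.02286 L = 0.0261 M.

0.0261 M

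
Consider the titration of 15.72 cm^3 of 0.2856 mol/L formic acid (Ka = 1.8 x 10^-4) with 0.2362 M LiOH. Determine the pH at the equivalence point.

8.43

n(HCOOH) = 0.2856 x 0.01572 = 0.004490 mol; V(LiOH) at equivalence = 0.004490/0.2362 = 0.01901 L.
At equivalence all the acid is converted to HCOO-; total volume = 0.01572 + 0.01901 = 0.03473 L, so [HCOO-] = 0.004490/0.03473 = 0.1293 M.
Kb = Kw/Ka = 1.0e-14 / 1.8 x 10^-4 = 5.56e-11.
[OH^-] = sqrt(Kb x [HCOO-]) = sqrt(5.56e-11 x 0.1293) = 2.68e-6 M.
pOH = 5.57, so pH = 14.00 - 5.57 = 8.43.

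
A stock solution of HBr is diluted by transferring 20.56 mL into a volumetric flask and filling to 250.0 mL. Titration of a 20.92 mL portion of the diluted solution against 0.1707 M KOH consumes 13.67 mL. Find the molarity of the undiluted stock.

n(KOH) = 0.1707 x 0.01367 = 0.002333 mol.
n(HBr) in the aliquot = 0.002333 mol.
[diluted HBr] = 0.002333 / 0.02092 = 0.1115 M.
Dilution factor = 250.0/20.56 = 12.16, so [stock] = 0.1115 x 12.16 = 1.36 M.

1.36 M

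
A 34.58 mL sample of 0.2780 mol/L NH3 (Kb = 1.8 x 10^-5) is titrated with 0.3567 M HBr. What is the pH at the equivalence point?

n(NH3) = 0.2780 x 0.03458 = 0.009613 mol; V(HBr) at equivalence = 0.009613/0.3567 = 0.02695 L.
At equivalence the base is fully converted to NH4+; total volume = 0.06153 L, so [NH4+] = 0.009613/0.06153 = 0.1562 M.
Ka(NH4+) = Kw/Kb = 1.0e-14 / 1.8 x 10^-5 = 5.56e-10.
[H^+] = sqrt(Ka x [NH4+]) = sqrt(5.56e-10 x 0.1562) = 9.32e-6 M.
pH = -log(9.32e-6) = 5.03.

5.03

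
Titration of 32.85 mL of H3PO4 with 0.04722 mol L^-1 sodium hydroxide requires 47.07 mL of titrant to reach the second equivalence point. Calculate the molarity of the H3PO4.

0.0338 M

n(NaOH) = 0.04722 x 0.04707 = 0.002223 mol.
At the second equivalence point, 2 mol OH^- react per mol H3PO4, so n(H3PO4) = 0.002223 / 2 = 0.001111 mol.
[H3PO4] = 0.001111 / 0.03285 L = 0.0338 M.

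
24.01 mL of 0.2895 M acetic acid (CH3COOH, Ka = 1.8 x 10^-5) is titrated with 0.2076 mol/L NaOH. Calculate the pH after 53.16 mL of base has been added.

12.72

n(acid) = 0.2895 x 0.02401 = 0.006951 mol; n(NaOH) added = 0.2076 x 0.05316 = 0.01104 mol.
Base is in excess by 0.01104 - 0.006951 = 0.004085 mol in a total volume of 0.07717 L.
[OH^-] = 0.004085/0.07717 = 0.05294 M, so pOH = 1.28 and pH = 14.00 - 1.28 = 12.72.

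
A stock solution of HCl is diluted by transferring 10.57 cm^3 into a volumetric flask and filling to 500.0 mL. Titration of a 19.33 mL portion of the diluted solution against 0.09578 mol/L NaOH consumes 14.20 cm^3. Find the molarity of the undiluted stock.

3.33 M

n(NaOH) = 0.09578 x 0.01420 = 0.001360 mol.
n(HCl) in the aliquot = 0.001360 mol.
[diluted HCl] = 0.001360 / 0.01933 = 0.07036 M.
Dilution factor = 500.0/10.57 = 47.30, so [stock] = 0.07036 x 47.30 = 3.33 M.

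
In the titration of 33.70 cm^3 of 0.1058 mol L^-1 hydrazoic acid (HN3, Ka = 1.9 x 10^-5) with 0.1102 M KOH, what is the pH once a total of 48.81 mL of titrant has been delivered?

12.34

n(acid) = 0.1058 x 0.03370 = 0.003565 mol; n(KOH) added = 0.1102 x 0.04881 = 0.005379 mol.
Base is in excess by 0.005379 - 0.003565 = 0.001813 mol in a total volume of 0.08251 L.
[OH^-] = 0.001813/0.08251 = 0.02198 M, so pOH = 1.66 and pH = 14.00 - 1.66 = 12.34.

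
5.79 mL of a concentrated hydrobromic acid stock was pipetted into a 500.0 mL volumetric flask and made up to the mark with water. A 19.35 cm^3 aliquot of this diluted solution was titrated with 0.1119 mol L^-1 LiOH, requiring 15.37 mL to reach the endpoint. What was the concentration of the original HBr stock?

n(LiOH) = 0.1119 x 0.01537 = 0.001720 mol.
n(HBr) in the aliquot = 0.001720 mol.
[diluted HBr] = 0.001720 / 0.01935 = 0.08888 M.
Dilution factor = 500.0/5.790 = 86.36, so [stock] = 0.08888 x 86.36 = 7.68 M.

7.68 M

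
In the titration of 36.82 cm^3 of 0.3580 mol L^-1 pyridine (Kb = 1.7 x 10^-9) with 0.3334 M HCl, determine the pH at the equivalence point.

n(C5H5N) = 0.3580 x 0.03682 = 0.01318 mol; V(HCl) at equivalence = 0.01318/0.3334 = 0.03954 L.
At equivalence the base is fully converted to C5H5NH+; total volume = 0.07636 L, so [C5H5NH+] = 0.01318/0.07636 = 0.1726 M.
Ka(C5H5NH+) = Kw/Kb = 1.0e-14 / 1.7 x 10^-9 = 5.88e-6.
[H^+] = sqrt(Ka x [C5H5NH+]) = sqrt(5.88e-6 x 0.1726) = 0.00101 M.
pH = -log(0.00101) = 3.00.

3.00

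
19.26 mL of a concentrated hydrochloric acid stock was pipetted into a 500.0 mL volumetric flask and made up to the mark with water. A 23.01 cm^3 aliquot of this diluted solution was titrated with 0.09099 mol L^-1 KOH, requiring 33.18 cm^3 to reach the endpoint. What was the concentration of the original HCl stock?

3.41 M

n(KOH) = 0.09099 x 0.03318 = 0.003019 mol.
n(HCl) in the aliquot = 0.003019 mol.
[diluted HCl] = 0.003019 / 0.02301 = 0.1312 M.
Dilution factor = 500.0/19.26 = 25.96, so [stock] = 0.1312 x 25.96 = 3.41 M.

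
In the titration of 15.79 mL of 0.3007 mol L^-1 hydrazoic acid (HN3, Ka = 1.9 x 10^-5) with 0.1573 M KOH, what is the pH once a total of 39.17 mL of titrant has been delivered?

n(acid) = 0.3007 x 0.01579 = 0.004748 mol; n(KOH) added = 0.1573 x 0.03917 = 0.006161 mol.
Base is in excess by 0.006161 - 0.004748 = 0.001413 mol in a total volume of 0.05496 L.
[OH^-] = 0.001413/0.05496 = 0.02572 M, so pOH = 1.59 and pH = 14.00 - 1.59 = 12.41.

12.41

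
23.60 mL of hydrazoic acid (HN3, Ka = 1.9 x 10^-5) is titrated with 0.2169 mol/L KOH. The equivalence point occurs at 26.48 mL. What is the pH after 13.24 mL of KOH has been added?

4.72

13.24 mL is exactly half the equivalence volume (26.48/2), i.e. the half-equivalence point.
There, n(HA) = n(A^-), so pH = pKa = -log(1.9 x 10^-5) = 4.72.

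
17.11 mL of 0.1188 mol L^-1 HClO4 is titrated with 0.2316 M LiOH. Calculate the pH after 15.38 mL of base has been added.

12.67

n(acid) = 0.1188 x 0.01711 = 0.002033 mol; n(LiOH) added = 0.2316 x 0.01538 = 0.003562 mol.
Base is in excess by 0.003562 - 0.002033 = 0.001529 mol in a total volume of 0.03249 L.
[OH^-] = 0.001529/0.03249 = 0.04707 M, so pOH = 1.33 and pH = 14.00 - 1.33 = 12.67.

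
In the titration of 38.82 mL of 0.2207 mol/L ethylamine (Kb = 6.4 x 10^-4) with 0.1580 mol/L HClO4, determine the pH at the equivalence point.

n(C2H5NH2) = 0.2207 x 0.03882 = 0.008568 mol; V(HClO4) at equivalence = 0.008568/0.1580 = 0.05423 L.
At equivalence the base is fully converted to C2H5NH3+; total volume = 0.09305 L, so [C2H5NH3+] = 0.008568/0.09305 = 0.09208 M.
Ka(C2H5NH3+) = Kw/Kb = 1.0e-14 / 6.4 x 10^-4 = 1.56e-11.
[H^+] = sqrt(Ka x [C2H5NH3+]) = sqrt(1.56e-11 x 0.09208) = 1.20e-6 M.
pH = -log(1.20e-6) = 5.92.

5.92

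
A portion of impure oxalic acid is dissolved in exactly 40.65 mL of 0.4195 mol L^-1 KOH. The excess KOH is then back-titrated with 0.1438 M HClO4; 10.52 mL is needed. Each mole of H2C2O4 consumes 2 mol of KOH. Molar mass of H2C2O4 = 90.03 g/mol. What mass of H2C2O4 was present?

0.700 g

Total n(KOH) added = 0.4195 x 0.04065 = 0.01705 mol.
n(HClO4) used = 0.1438 x 0.01052 = 0.001513 mol, which equals the excess n(KOH).
So n(KOH) consumed by the sample = 0.01705 - 0.001513 = 0.01554 mol.
n(H2C2O4) = 0.01554 / 2 = 0.007770 mol.
mass = 0.007770 mol x 90.03 g/mol = 0.700 g.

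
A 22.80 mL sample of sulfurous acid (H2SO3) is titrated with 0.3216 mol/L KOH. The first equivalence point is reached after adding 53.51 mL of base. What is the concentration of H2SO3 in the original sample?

n(KOH) = 0.3216 x 0.05351 = 0.01721 mol.
At the first equivalence point, 1 mol OH^- react per mol H2SO3, so n(H2SO3) = 0.01721 / 1 = 0.01721 mol.
[H2SO3] = 0.01721 / 0.02280 L = 0.755 M.

0.755 M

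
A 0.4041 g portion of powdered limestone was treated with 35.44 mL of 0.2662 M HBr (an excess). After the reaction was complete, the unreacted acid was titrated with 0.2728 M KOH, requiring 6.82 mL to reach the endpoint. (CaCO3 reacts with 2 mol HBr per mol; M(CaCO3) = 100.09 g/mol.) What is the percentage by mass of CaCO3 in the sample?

93.8%

Total n(HBr) added = 0.2662 x 0.03544 = 0.009434 mol.
n(KOH) used = 0.2728 x 0.006820 = 0.001860 mol, which equals the excess n(HBr).
So n(HBr) consumed by the sample = 0.009434 - 0.001860 = 0.007574 mol.
n(CaCO3) = 0.007574 / 2 = 0.003787 mol.
mass CaCO3 = 0.003787 x 100.09 = 0.3790 g, so %CaCO3 = 0.3790/0.4041 x 100 = 93.8%.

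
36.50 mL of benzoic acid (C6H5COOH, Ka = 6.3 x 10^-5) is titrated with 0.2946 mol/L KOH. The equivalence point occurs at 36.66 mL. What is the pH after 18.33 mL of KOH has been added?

4.20

18.33 mL is exactly half the equivalence volume (36.66/2), i.e. the half-equivalence point.
There, n(HA) = n(A^-), so pH = pKa = -log(6.3 x 10^-5) = 4.20.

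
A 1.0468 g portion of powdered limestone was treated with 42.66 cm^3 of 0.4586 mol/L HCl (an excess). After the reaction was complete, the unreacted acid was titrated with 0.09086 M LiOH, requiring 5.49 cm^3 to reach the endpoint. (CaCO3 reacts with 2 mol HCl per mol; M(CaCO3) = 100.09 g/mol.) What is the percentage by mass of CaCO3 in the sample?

91.1%

Total n(HCl) added = 0.4586 x 0.04266 = 0.01956 mol.
n(LiOH) used = 0.09086 x 0.005490 = 0.0004988 mol, which equals the excess n(HCl).
So n(HCl) consumed by the sample = 0.01956 - 0.0004988 = 0.01907 mol.
n(CaCO3) = 0.01907 / 2 = 0.009533 mol.
mass CaCO3 = 0.009533 x 100.09 = 0.9541 g, so %CaCO3 = 0.9541/1.0468 x 100 = 91.1%.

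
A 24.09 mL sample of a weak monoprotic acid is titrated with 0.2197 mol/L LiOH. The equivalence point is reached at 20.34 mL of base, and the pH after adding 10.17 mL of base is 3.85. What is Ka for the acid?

1.4 x 10^-4

10.17 mL is half of the equivalence volume, so this is the half-equivalence point where [HA] = [A^-].
At half-equivalence pH = pKa, so pKa = 3.85.
Ka = 10^(-3.85) = 1.4 x 10^-4.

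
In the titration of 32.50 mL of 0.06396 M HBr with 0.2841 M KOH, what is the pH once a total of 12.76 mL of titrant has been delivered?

12.53

n(acid) = 0.06396 x 0.03250 = 0.002079 mol; n(KOH) added = 0.2841 x 0.01276 = 0.003625 mol.
Base is in excess by 0.003625 - 0.002079 = 0.001546 mol in a total volume of 0.04526 L.
[OH^-] = 0.001546/0.04526 = 0.03417 M, so pOH = 1.47 and pH = 14.00 - 1.47 = 12.53.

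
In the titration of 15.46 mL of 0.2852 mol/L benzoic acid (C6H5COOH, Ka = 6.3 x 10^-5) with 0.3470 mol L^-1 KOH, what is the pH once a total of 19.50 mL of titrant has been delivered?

n(acid) = 0.2852 x 0.01546 = 0.004409 mol; n(KOH) added = 0.3470 x 0.01950 = 0.006766 mol.
Base is in excess by 0.006766 - 0.004409 = 0.002357 mol in a total volume of 0.03496 L.
[OH^-] = 0.002357/0.03496 = 0.06743 M, so pOH = 1.17 and pH = 14.00 - 1.17 = 12.83.

12.83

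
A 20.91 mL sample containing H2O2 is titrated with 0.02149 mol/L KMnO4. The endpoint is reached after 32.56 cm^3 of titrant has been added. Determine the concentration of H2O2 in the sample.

0.0837 M

n(KMnO4) = 0.02149 x 0.03256 = 0.0006997 mol.
From the balanced equation, 2 mol KMnO4 reacts with 5 mol H2O2, so n(H2O2) = 0.0006997 x 5/2 = 0.001749 mol.
[H2O2] = 0.001749 / 0.02091 L = 0.0837 M.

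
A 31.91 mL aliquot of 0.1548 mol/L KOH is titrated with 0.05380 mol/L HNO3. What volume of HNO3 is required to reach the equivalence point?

n(KOH) = 0.1548 mol/L x 0.03191 L = 0.004940 mol.
At equivalence n(HNO3) = n(KOH) = 0.004940 mol.
V(HNO3) = 0.004940 / 0.05380 = 0.09182 L = 91.8 mL.

91.8 mL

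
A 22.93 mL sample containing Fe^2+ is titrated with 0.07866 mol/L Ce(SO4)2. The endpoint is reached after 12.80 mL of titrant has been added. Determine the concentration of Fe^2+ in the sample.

n(Ce(SO4)2) = 0.07866 x 0.01280 = 0.001007 mol.
From the balanced equation, 1 mol Ce(SO4)2 reacts with 1 mol Fe^2+, so n(Fe^2+) = 0.001007 x 1/1 = 0.001007 mol.
[Fe^2+] = 0.001007 / 0.02293 L = 0.0439 M.

0.0439 M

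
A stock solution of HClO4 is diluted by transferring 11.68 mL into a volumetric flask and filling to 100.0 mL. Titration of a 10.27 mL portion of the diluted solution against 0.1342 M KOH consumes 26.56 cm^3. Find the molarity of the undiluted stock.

n(KOH) = 0.1342 x 0.02656 = 0.003564 mol.
n(HClO4) in the aliquot = 0.003564 mol.
[diluted HClO4] = 0.003564 / 0.01027 = 0.3471 M.
Dilution factor = 100.0/11.68 = 8.562, so [stock] = 0.3471 x 8.562 = 2.97 M.

2.97 M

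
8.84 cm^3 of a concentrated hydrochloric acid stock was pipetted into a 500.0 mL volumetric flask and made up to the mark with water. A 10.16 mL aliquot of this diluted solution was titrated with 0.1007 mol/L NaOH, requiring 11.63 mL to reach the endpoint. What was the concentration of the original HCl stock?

n(NaOH) = 0.1007 x 0.01163 = 0.001171 mol.
n(HCl) in the aliquot = 0.001171 mol.
[diluted HCl] = 0.001171 / 0.01016 = 0.1153 M.
Dilution factor = 500.0/8.840 = 56.56, so [stock] = 0.1153 x 56.56 = 6.52 M.

6.52 M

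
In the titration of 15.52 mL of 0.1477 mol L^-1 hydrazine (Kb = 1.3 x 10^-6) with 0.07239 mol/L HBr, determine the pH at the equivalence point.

4.71

n(N2H4) = 0.1477 x 0.01552 = 0.002292 mol; V(HBr) at equivalence = 0.002292/0.07239 = 0.03167 L.
At equivalence the base is fully converted to N2H5+; total volume = 0.04719 L, so [N2H5+] = 0.002292/0.04719 = 0.04858 M.
Ka(N2H5+) = Kw/Kb = 1.0e-14 / 1.3 x 10^-6 = 7.69e-9.
[H^+] = sqrt(Ka x [N2H5+]) = sqrt(7.69e-9 x 0.04858) = 1.93e-5 M.
pH = -log(1.93e-5) = 4.71.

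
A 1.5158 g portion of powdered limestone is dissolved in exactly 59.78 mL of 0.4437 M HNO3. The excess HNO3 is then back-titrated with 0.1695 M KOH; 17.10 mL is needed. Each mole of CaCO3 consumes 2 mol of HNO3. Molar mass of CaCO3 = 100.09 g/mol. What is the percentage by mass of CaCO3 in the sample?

78.0%

Total n(HNO3) added = 0.4437 x 0.05978 = 0.02652 mol.
n(KOH) used = 0.1695 x 0.01710 = 0.002898 mol, which equals the excess n(HNO3).
So n(HNO3) consumed by the sample = 0.02652 - 0.002898 = 0.02363 mol.
n(CaCO3) = 0.02363 / 2 = 0.01181 mol.
mass CaCO3 = 0.01181 x 100.09 = 1.182 g, so %CaCO3 = 1.182/1.5158 x 100 = 78.0%.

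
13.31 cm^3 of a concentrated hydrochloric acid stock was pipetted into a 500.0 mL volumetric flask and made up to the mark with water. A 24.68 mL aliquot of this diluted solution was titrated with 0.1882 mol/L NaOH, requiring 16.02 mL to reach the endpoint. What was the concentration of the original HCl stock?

4.59 M

n(NaOH) = 0.1882 x 0.01602 = 0.003015 mol.
n(HCl) in the aliquot = 0.003015 mol.
[diluted HCl] = 0.003015 / 0.02468 = 0.1222 M.
Dilution factor = 500.0/13.31 = 37.57, so [stock] = 0.1222 x 37.57 = 4.59 M.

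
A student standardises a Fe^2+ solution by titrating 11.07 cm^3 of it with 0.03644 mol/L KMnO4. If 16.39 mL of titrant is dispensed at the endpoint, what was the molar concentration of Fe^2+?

n(KMnO4) = 0.03644 x 0.01639 = 0.0005973 mol.
From the balanced equation, 1 mol KMnO4 reacts with 5 mol Fe^2+, so n(Fe^2+) = 0.0005973 x 5/1 = 0.002986 mol.
[Fe^2+] = 0.002986 / 0.01107 L = 0.270 M.

0.270 M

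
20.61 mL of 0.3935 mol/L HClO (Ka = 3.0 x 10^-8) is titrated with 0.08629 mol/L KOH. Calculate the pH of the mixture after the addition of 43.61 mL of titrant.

Initial n(HClO) = 0.3935 x 0.02061 = 0.008110 mol.
n(KOH) added = 0.08629 x 0.04361 = 0.003763 mol, converting that many moles of HClO to ClO-.
Remaining n(HClO) = 0.004347 mol; n(ClO-) = 0.003763 mol.
By Henderson-Hasselbalch, pH = pKa + log([A^-]/[HA]) = 7.52 + log(0.003763/0.004347) = 7.52 + (-0.06) = 7.46.

7.46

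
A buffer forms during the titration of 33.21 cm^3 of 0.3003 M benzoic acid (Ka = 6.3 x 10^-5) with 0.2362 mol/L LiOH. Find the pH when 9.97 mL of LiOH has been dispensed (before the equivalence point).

Initial n(C6H5COOH) = 0.3003 x 0.03321 = 0.009973 mol.
n(LiOH) added = 0.2362 x 0.009970 = 0.002355 mol, converting that many moles of C6H5COOH to C6H5COO-.
Remaining n(C6H5COOH) = 0.007618 mol; n(C6H5COO-) = 0.002355 mol.
By Henderson-Hasselbalch, pH = pKa + log([A^-]/[HA]) = 4.20 + log(0.002355/0.007618) = 4.20 + (-0.51) = 3.69.

3.69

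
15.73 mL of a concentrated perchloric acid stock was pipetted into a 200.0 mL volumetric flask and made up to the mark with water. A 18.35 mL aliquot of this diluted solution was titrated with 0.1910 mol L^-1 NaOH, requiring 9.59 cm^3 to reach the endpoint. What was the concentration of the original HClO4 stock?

n(NaOH) = 0.1910 x 0.009590 = 0.001832 mol.
n(HClO4) in the aliquot = 0.001832 mol.
[diluted HClO4] = 0.001832 / 0.01835 = 0.09982 M.
Dilution factor = 200.0/15.73 = 12.71, so [stock] = 0.09982 x 12.71 = 1.27 M.

1.27 M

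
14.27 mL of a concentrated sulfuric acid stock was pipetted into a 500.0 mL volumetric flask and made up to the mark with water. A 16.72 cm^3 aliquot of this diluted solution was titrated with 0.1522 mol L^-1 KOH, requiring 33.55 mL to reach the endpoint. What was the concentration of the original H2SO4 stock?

5.35 M

n(KOH) = 0.1522 x 0.03355 = 0.005106 mol.
n(H2SO4) in the aliquot = 0.005106 x 1/2 = 0.002553 mol.
[diluted H2SO4] = 0.002553 / 0.01672 = 0.1527 M.
Dilution factor = 500.0/14.27 = 35.04, so [stock] = 0.1527 x 35.04 = 5.35 M.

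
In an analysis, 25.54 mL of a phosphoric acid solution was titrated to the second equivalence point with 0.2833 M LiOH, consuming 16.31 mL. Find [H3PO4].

0.0905 M

n(LiOH) = 0.2833 x 0.01631 = 0.004621 mol.
At the second equivalence point, 2 mol OH^- react per mol H3PO4, so n(H3PO4) = 0.004621 / 2 = 0.002310 mol.
[H3PO4] = 0.002310 / 0.02554 L = 0.0905 M.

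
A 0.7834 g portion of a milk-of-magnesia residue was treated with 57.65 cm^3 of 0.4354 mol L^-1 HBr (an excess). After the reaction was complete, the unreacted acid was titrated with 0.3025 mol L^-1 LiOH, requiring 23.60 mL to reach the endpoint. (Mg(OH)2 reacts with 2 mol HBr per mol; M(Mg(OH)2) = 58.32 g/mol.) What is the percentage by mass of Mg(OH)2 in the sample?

Total n(HBr) added = 0.4354 x 0.05765 = 0.02510 mol.
n(LiOH) used = 0.3025 x 0.02360 = 0.007139 mol, which equals the excess n(HBr).
So n(HBr) consumed by the sample = 0.02510 - 0.007139 = 0.01796 mol.
n(Mg(OH)2) = 0.01796 / 2 = 0.008981 mol.
mass Mg(OH)2 = 0.008981 x 58.32 = 0.5238 g, so %Mg(OH)2 = 0.5238/0.7834 x 100 = 66.9%.

66.9%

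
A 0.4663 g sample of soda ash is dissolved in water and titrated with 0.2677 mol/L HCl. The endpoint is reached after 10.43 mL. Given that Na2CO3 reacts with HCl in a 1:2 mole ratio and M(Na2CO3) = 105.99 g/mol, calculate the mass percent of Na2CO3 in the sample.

31.7%

n(HCl) = 0.2677 x 0.01043 = 0.002792 mol.
n(Na2CO3) = 0.002792 / 2 = 0.001396 mol.
mass of Na2CO3 = 0.001396 x 105.99 = 0.1480 g.
% purity = 0.1480 / 0.4663 x 100 = 31.7%.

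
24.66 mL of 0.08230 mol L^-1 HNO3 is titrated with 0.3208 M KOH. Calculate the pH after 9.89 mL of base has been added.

n(acid) = 0.08230 x 0.02466 = 0.002030 mol; n(KOH) added = 0.3208 x 0.009890 = 0.003173 mol.
Base is in excess by 0.003173 - 0.002030 = 0.001143 mol in a total volume of 0.03455 L.
[OH^-] = 0.001143/0.03455 = 0.03309 M, so pOH = 1.48 and pH = 14.00 - 1.48 = 12.52.

12.52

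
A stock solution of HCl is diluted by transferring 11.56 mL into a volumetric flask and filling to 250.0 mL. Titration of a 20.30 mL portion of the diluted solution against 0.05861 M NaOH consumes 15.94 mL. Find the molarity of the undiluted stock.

0.995 M

n(NaOH) = 0.05861 x 0.01594 = 0.0009342 mol.
n(HCl) in the aliquot = 0.0009342 mol.
[diluted HCl] = 0.0009342 / 0.02030 = 0.04602 M.
Dilution factor = 250.0/11.56 = 21.63, so [stock] = 0.04602 x 21.63 = 0.995 M.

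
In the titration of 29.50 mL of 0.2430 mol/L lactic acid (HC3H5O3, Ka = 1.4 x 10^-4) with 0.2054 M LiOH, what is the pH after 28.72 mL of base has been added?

Initial n(HC3H5O3) = 0.2430 x 0.02950 = 0.007168 mol.
n(LiOH) added = 0.2054 x 0.02872 = 0.005899 mol, converting that many moles of HC3H5O3 to C3H5O3-.
Remaining n(HC3H5O3) = 0.001269 mol; n(C3H5O3-) = 0.005899 mol.
By Henderson-Hasselbalch, pH = pKa + log([A^-]/[HA]) = 3.85 + log(0.005899/0.001269) = 3.85 + (+0.67) = 4.52.

4.52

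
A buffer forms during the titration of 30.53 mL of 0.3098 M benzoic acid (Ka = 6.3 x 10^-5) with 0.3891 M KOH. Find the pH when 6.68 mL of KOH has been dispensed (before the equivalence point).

3.78

Initial n(C6H5COOH) = 0.3098 x 0.03053 = 0.009458 mol.
n(KOH) added = 0.3891 x 0.006680 = 0.002599 mol, converting that many moles of C6H5COOH to C6H5COO-.
Remaining n(C6H5COOH) = 0.006859 mol; n(C6H5COO-) = 0.002599 mol.
By Henderson-Hasselbalch, pH = pKa + log([A^-]/[HA]) = 4.20 + log(0.002599/0.006859) = 4.20 + (-0.42) = 3.78.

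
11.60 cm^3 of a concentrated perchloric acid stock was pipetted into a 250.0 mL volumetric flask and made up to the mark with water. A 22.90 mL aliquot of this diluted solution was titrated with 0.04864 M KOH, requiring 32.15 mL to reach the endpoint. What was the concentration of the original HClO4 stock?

n(KOH) = 0.04864 x 0.03215 = 0.001564 mol.
n(HClO4) in the aliquot = 0.001564 mol.
[diluted HClO4] = 0.001564 / 0.02290 = 0.06829 M.
Dilution factor = 250.0/11.60 = 21.55, so [stock] = 0.06829 x 21.55 = 1.47 M.

1.47 M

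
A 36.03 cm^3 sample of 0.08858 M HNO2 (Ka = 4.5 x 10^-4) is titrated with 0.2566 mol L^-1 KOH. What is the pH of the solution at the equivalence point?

8.08

n(HNO2) = 0.08858 x 0.03603 = 0.003192 mol; V(KOH) at equivalence = 0.003192/0.2566 = 0.01244 L.
At equivalence all the acid is converted to NO2-; total volume = 0.03603 + 0.01244 = 0.04847 L, so [NO2-] = 0.003192/0.04847 = 0.06585 M.
Kb = Kw/Ka = 1.0e-14 / 4.5 x 10^-4 = 2.22e-11.
[OH^-] = sqrt(Kb x [NO2-]) = sqrt(2.22e-11 x 0.06585) = 1.21e-6 M.
pOH = 5.92, so pH = 14.00 - 5.92 = 8.08.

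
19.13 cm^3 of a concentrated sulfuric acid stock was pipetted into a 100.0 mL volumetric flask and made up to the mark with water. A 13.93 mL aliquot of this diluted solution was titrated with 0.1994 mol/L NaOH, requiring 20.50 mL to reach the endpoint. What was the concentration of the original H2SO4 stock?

0.767 M

n(NaOH) = 0.1994 x 0.02050 = 0.004088 mol.
n(H2SO4) in the aliquot = 0.004088 x 1/2 = 0.002044 mol.
[diluted H2SO4] = 0.002044 / 0.01393 = 0.1467 M.
Dilution factor = 100.0/19.13 = 5.227, so [stock] = 0.1467 x 5.227 = 0.767 M.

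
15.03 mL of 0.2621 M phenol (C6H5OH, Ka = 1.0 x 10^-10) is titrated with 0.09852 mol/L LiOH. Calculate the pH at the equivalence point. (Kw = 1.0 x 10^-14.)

n(C6H5OH) = 0.2621 x 0.01503 = 0.003939 mol; V(LiOH) at equivalence = 0.003939/0.09852 = 0.03999 L.
At equivalence all the acid is converted to C6H5O-; total volume = 0.01503 + 0.03999 = 0.05502 L, so [C6H5O-] = 0.003939/0.05502 = 0.07160 M.
Kb = Kw/Ka = 1.0e-14 / 1.0 x 10^-10 = 0.000100.
[OH^-] = sqrt(Kb x [C6H5O-]) = sqrt(0.000100 x 0.07160) = 0.00268 M.
pOH = 2.57, so pH = 14.00 - 2.57 = 11.43.

11.43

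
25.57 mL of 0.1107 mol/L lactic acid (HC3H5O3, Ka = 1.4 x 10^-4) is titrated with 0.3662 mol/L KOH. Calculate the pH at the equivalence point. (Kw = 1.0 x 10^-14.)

8.39

n(HC3H5O3) = 0.1107 x 0.02557 = 0.002831 mol; V(KOH) at equivalence = 0.002831/0.3662 = 0.007730 L.
At equivalence all the acid is converted to C3H5O3-; total volume = 0.02557 + 0.007730 = 0.03330 L, so [C3H5O3-] = 0.002831/0.03330 = 0.08500 M.
Kb = Kw/Ka = 1.0e-14 / 1.4 x 10^-4 = 7.14e-11.
[OH^-] = sqrt(Kb x [C3H5O3-]) = sqrt(7.14e-11 x 0.08500) = 2.46e-6 M.
pOH = 5.61, so pH = 14.00 - 5.61 = 8.39.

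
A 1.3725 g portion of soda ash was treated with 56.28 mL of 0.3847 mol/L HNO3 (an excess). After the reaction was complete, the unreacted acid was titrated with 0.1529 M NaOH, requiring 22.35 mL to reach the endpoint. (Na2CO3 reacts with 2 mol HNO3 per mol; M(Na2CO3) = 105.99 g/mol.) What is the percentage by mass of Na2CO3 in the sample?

70.4%

Total n(HNO3) added = 0.3847 x 0.05628 = 0.02165 mol.
n(NaOH) used = 0.1529 x 0.02235 = 0.003417 mol, which equals the excess n(HNO3).
So n(HNO3) consumed by the sample = 0.02165 - 0.003417 = 0.01823 mol.
n(Na2CO3) = 0.01823 / 2 = 0.009117 mol.
mass Na2CO3 = 0.009117 x 105.99 = 0.9663 g, so %Na2CO3 = 0.9663/1.3725 x 100 = 70.4%.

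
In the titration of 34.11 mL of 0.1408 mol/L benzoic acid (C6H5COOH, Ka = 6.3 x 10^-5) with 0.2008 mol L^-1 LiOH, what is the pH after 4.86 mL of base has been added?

3.61

Initial n(C6H5COOH) = 0.1408 x 0.03411 = 0.004803 mol.
n(LiOH) added = 0.2008 x 0.004860 = 0.0009759 mol, converting that many moles of C6H5COOH to C6H5COO-.
Remaining n(C6H5COOH) = 0.003827 mol; n(C6H5COO-) = 0.0009759 mol.
By Henderson-Hasselbalch, pH = pKa + log([A^-]/[HA]) = 4.20 + log(0.0009759/0.003827) = 4.20 + (-0.59) = 3.61.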